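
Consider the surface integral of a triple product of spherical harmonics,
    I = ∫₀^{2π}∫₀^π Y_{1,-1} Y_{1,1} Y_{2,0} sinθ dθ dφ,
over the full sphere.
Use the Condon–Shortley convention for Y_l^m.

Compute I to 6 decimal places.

Rules hold: Σm=0, L=4 even, 0≤2≤2.
N = 3·3·5 = 45
Δ = 0!·2!·2!/5! = 1/30
Racah Σ t=0..0: t=0:+1/1 = 1/1
⇒ 3j(1 1 2; 0 0 0)² = 2/15, sgn +1
Racah Σ t=0..0: t=0:+1/4 = 1/4
⇒ 3j(1 1 2; -1 1 0)² = 1/30, sgn +1
4πI² = N·(3j₀)²·(3jₘ)² = 1/5
I = +1·√(0.2/4π) = 0.12615663

0.126157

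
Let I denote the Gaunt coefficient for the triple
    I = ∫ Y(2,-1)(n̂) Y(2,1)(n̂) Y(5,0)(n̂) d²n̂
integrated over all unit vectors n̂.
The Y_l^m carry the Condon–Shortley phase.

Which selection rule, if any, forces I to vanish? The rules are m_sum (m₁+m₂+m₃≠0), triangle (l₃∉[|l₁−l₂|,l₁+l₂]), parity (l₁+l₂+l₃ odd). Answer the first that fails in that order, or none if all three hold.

azimuthal sum: -1 + 1 + 0 = 0  ✓
0 ≤ 5 ≤ 4 (triangle on l)  ✗
L = 2 + 2 + 5 = 9 (odd)

triangle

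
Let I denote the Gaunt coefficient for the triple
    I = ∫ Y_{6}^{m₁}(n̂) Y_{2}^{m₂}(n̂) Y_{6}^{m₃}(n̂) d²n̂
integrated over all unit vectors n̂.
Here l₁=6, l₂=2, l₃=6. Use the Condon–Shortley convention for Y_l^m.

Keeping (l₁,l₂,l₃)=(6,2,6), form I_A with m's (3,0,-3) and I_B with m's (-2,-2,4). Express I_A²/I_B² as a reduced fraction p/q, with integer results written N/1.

Same 6,2,6: normalisation and zero-m 3j drop out of the ratio.
A: Δ: 2! 10! 2! / 15! → 1/90090; sum: t=0:+1/120960 t=1:−1/80640 t=2:+1/1451520 = -1/290304; 3j²(6 2 6; 3 0 -3) = Δ·Π!·Σ² = 5/2002  (sign +1)
B: Δ: 2! 10! 2! / 15! → 1/90090; sum: t=0:+1/322560 = 1/322560; 3j²(6 2 6; -2 -2 4) = Δ·Π!·Σ² = 18/1001  (sign +1)
I_A²/I_B² = (5/2002)/(18/1001) = 5/36

5/36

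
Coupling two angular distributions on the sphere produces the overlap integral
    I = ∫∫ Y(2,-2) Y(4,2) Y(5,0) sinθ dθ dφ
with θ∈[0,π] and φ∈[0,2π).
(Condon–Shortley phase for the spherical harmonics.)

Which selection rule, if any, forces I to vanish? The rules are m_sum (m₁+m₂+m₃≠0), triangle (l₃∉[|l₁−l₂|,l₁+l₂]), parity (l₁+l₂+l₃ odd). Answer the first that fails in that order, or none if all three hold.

parity

m₁+m₂+m₃ = -2 + 2 + 0 = 0  ✓
triangle: |2−4|=2 ≤ l₃=5 ≤ 2+4=6  ✓
parity: l₁+l₂+l₃ = 11 is odd  ✗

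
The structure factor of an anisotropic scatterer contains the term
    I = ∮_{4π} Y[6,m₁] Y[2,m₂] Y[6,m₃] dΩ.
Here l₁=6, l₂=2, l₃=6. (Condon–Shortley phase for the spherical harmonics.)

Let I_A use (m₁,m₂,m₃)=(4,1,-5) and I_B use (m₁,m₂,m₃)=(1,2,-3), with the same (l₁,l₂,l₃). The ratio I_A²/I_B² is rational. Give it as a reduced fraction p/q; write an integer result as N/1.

99/80

l's match ⇒ only the (l;m) 3-j factors differ between A and B.
A: triangle coeff Δ(6,2,6) = 1/90090; Σ_t [1,2]: t=1:−1/725760 t=2:+1/7257600 = -1/806400; (3j)²=27/910 [(6 2 6; 4 1 -5)], sign=+1
B: triangle coeff Δ(6,2,6) = 1/90090; Σ_t [2,2]: t=2:+1/120960 = 1/120960; (3j)²=24/1001 [(6 2 6; 1 2 -3)], sign=-1
I_A²/I_B² = (27/910)/(24/1001) = 99/80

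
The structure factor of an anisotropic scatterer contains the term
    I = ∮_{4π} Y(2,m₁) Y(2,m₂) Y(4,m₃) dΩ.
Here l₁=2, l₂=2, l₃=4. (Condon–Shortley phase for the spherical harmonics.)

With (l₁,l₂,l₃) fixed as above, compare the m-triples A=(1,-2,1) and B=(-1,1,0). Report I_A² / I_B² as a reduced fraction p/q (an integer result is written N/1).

Same 2,2,4: normalisation and zero-m 3j drop out of the ratio.
A: Δ: 0! 4! 4! / 9! → 1/630; sum: t=0:+1/144 = 1/144; 3j²(2 2 4; 1 -2 1) = Δ·Π!·Σ² = 1/126  (sign -1)
B: Δ: 0! 4! 4! / 9! → 1/630; sum: t=0:+1/36 = 1/36; 3j²(2 2 4; -1 1 0) = Δ·Π!·Σ² = 8/315  (sign +1)
I_A²/I_B² = (1/126)/(8/315) = 5/16

5/16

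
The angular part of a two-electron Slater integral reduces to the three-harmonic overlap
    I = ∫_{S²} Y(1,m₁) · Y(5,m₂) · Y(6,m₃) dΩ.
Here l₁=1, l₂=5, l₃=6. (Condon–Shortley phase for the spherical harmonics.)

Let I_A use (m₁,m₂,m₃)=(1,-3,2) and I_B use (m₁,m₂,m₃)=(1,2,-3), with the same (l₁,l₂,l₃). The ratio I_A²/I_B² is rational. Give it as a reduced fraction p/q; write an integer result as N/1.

1/6

l's match ⇒ only the (l;m) 3-j factors differ between A and B.
A: triangle coeff Δ(1,5,6) = 1/858; Σ_t [0,0]: t=0:+1/161280 = 1/161280; (3j)²=1/143 [(1 5 6; 1 -3 2)], sign=+1
B: triangle coeff Δ(1,5,6) = 1/858; Σ_t [0,0]: t=0:+1/60480 = 1/60480; (3j)²=6/143 [(1 5 6; 1 2 -3)], sign=-1
I_A²/I_B² = (1/143)/(6/143) = 1/6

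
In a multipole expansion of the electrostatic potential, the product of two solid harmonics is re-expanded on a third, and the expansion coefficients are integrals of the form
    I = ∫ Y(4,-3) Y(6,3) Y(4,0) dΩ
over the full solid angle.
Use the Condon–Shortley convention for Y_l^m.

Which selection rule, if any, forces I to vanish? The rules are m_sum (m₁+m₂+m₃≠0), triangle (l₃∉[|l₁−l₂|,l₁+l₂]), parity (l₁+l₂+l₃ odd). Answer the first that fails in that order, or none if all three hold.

none

m₁+m₂+m₃ = -3 + 3 + 0 = 0  ✓
triangle: |4−6|=2 ≤ l₃=4 ≤ 4+6=10  ✓
parity: l₁+l₂+l₃ = 14 is even  ✓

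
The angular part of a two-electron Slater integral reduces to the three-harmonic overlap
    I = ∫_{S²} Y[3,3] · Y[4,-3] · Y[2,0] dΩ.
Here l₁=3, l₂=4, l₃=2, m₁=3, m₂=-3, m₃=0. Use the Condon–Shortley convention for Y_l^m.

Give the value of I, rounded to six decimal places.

0.000000

L=9 odd ⇒ parity kills the (l;000) factor ⇒ I = 0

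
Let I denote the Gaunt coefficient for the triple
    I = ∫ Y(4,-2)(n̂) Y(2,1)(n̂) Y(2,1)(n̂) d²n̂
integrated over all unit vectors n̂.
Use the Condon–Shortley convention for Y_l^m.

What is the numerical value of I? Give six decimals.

0.254875

m-sum 0 ✓  L=8 even ✓  2≤2≤6 ✓
Π(2lᵢ+1) = 9×5×5 = 225
triangle coeff Δ(4,2,2) = 1/630
Σ_t [2,2]: t=2:+1/16 = 1/16
(3j)²=2/35 [(4 2 2; 0 0 0)], sign=+1
Σ_t [3,3]: t=3:−1/36 = -1/36
(3j)²=4/63 [(4 2 2; -2 1 1)], sign=+1
⇒ 4πI² = 40/49
I = (+1)√(40/49/(4π)) = 0.25487487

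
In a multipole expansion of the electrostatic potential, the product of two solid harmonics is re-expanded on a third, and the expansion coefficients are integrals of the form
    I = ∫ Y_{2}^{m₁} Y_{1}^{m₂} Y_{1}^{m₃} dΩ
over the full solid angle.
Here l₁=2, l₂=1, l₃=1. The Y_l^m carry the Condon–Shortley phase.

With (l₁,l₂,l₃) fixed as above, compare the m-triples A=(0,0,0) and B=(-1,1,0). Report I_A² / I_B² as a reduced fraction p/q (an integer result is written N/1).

4/3

Same 2,1,1: normalisation and zero-m 3j drop out of the ratio.
A: Δ: 2! 2! 0! / 5! → 1/30; sum: t=1:−1/1 = -1/1; 3j²(2 1 1; 0 0 0) = Δ·Π!·Σ² = 2/15  (sign +1)
B: Δ: 2! 2! 0! / 5! → 1/30; sum: t=2:+1/2 = 1/2; 3j²(2 1 1; -1 1 0) = Δ·Π!·Σ² = 1/10  (sign -1)
I_A²/I_B² = (2/15)/(1/10) = 4/3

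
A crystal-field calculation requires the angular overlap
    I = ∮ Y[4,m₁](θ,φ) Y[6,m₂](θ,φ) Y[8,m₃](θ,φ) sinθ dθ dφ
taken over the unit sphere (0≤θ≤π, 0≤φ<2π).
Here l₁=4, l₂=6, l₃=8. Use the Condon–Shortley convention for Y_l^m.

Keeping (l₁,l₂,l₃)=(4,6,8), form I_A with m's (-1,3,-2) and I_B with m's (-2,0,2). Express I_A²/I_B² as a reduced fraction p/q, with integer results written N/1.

20535/896

Shared (l₁,l₂,l₃)=(4,6,8): N and (l;000)² cancel in I_A²/I_B².
A: Δ = 2!·6!·10!/19! = 1/23279256; Racah Σ t=0..2: t=0:+1/87091200 t=1:−1/3870720 t=2:+1/2177280 = 37/174182400; ⇒ 3j(4 6 8; -1 3 -2)² = 20535/2586584, sgn +1
B: Δ = 2!·6!·10!/19! = 1/23279256; Racah Σ t=0..2: t=0:+1/24883200 t=1:−1/1728000 t=2:+1/1658880 = 1/15552000; ⇒ 3j(4 6 8; -2 0 2)² = 16/46189, sgn +1
I_A²/I_B² = (20535/2586584)/(16/46189) = 20535/896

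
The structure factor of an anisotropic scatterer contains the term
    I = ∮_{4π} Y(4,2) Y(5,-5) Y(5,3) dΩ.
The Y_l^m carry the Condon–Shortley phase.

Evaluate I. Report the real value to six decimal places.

m-sum 0 ✓  L=14 even ✓  1≤5≤9 ✓
Π(2lᵢ+1) = 9×11×11 = 1089
triangle coeff Δ(4,5,5) = 1/3153150
Σ_t [0,4]: t=0:+1/69120 t=1:−1/1728 t=2:+1/576 t=3:−1/1728 t=4:+1/69120 = 7/11520
(3j)²=2/143 [(4 5 5; 0 0 0)], sign=-1
Σ_t [0,0]: t=0:+1/69120 = 1/69120
(3j)²=4/143 [(4 5 5; 2 -5 3)], sign=+1
⇒ 4πI² = 72/169
I = (-1)√(72/169/(4π)) = -0.18412721

-0.184127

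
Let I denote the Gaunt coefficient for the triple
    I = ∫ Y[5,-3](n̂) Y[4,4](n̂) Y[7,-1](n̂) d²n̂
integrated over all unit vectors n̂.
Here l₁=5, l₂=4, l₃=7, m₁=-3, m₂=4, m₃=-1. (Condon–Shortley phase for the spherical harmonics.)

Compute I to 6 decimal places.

0.073615

Rules hold: Σm=0, L=16 even, 1≤7≤9.
N = 11·9·15 = 1485
Δ = 2!·8!·6!/17! = 1/6126120
Racah Σ t=0..2: t=0:+1/69120 t=1:−1/20736 t=2:+1/69120 = -1/51840
⇒ 3j(5 4 7; 0 0 0)² = 280/21879, sgn +1
Racah Σ t=2..2: t=2:+1/2073600 = 1/2073600
⇒ 3j(5 4 7; -3 4 -1)² = 392/109395, sgn +1
4πI² = N·(3j₀)²·(3jₘ)² = 109760/1611753
I = +1·√(0.0680998/4π) = 0.07361526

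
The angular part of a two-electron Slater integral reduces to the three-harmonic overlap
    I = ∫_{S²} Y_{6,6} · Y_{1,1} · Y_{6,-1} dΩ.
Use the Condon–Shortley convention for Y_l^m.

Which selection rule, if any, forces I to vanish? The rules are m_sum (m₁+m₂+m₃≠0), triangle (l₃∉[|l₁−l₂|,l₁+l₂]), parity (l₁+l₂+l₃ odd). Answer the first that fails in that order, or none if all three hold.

m₁+m₂+m₃ = 6 + 1 − 1 = 6  ✗
triangle: |6−1|=5 ≤ l₃=6 ≤ 6+1=7
parity: l₁+l₂+l₃ = 13 is odd

m_sum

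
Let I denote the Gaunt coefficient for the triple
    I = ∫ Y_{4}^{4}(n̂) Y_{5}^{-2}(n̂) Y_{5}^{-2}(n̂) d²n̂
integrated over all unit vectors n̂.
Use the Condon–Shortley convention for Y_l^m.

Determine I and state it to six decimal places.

0.181552

Checks pass: Σm=0; 14 even; l₃=5∈[1,9].
(2·4+1)(2·5+1)(2·5+1) = 1089
Δ: 4! 4! 6! / 15! → 1/3153150
sum: t=0:+1/69120 t=1:−1/1728 t=2:+1/576 t=3:−1/1728 t=4:+1/69120 = 7/11520
3j²(4 5 5; 0 0 0) = Δ·Π!·Σ² = 2/143  (sign -1)
sum: t=0:+1/20736 = 1/20736
3j²(4 5 5; 4 -2 -2) = Δ·Π!·Σ² = 35/1287  (sign -1)
combine: 4πI² = 1089·2/143·35/1287 = 70/169
take √, sign +1: I = 0.18155187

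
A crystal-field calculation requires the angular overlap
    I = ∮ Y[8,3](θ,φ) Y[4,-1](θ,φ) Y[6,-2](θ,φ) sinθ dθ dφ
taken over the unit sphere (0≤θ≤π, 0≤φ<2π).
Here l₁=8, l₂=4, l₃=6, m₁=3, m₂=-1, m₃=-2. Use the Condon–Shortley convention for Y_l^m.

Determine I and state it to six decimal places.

-0.137123

Checks pass: Σm=0; 18 even; l₃=6∈[4,12].
(2·8+1)(2·4+1)(2·6+1) = 1989
Δ: 6! 10! 2! / 19! → 1/23279256
sum: t=2:+1/1658880 t=3:−1/518400 t=4:+1/1658880 = -1/1382400
3j²(8 4 6; 0 0 0) = Δ·Π!·Σ² = 504/46189  (sign -1)
sum: t=1:−1/4147200 t=2:+1/1451520 t=3:−1/5806080 = 1/3628800
3j²(8 4 6; 3 -1 -2) = Δ·Π!·Σ² = 320/29393  (sign +1)
combine: 4πI² = 1989·504/46189·320/29393 = 207360/877591
take √, sign -1: I = -0.13712337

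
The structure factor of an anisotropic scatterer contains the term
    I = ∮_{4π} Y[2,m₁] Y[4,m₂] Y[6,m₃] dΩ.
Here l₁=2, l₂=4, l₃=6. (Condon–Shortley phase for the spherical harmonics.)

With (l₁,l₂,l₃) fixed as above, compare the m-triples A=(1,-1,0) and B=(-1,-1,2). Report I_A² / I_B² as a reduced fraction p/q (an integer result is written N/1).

Shared (l₁,l₂,l₃)=(2,4,6): N and (l;000)² cancel in I_A²/I_B².
A: Δ = 0!·4!·8!/13! = 1/6435; Racah Σ t=0..0: t=0:+1/4320 = 1/4320; ⇒ 3j(2 4 6; 1 -1 0)² = 8/429, sgn +1
B: Δ = 0!·4!·8!/13! = 1/6435; Racah Σ t=0..0: t=0:+1/4320 = 1/4320; ⇒ 3j(2 4 6; -1 -1 2)² = 224/6435, sgn +1
I_A²/I_B² = (8/429)/(224/6435) = 15/28

15/28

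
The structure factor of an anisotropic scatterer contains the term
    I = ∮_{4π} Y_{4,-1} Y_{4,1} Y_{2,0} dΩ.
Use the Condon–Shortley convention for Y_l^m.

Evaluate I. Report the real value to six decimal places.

m-sum 0 ✓  L=10 even ✓  0≤2≤8 ✓
Π(2lᵢ+1) = 9×9×5 = 405
triangle coeff Δ(4,4,2) = 1/13860
Σ_t [2,4]: t=2:+1/192 t=3:−1/36 t=4:+1/192 = -5/288
(3j)²=20/693 [(4 4 2; 0 0 0)], sign=-1
Σ_t [3,5]: t=3:−1/144 t=4:+1/48 t=5:−1/480 = 17/1440
(3j)²=289/13860 [(4 4 2; -1 1 0)], sign=+1
⇒ 4πI² = 1445/5929
I = (-1)√(1445/5929/(4π)) = -0.13926381

-0.139264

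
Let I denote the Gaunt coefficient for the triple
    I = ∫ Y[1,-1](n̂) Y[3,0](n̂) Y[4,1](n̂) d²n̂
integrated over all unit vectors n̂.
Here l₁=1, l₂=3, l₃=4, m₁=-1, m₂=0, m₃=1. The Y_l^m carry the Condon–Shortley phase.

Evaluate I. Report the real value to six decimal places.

m-sum 0 ✓  L=8 even ✓  2≤4≤4 ✓
Π(2lᵢ+1) = 3×7×9 = 189
triangle coeff Δ(1,3,4) = 1/252
Σ_t [0,0]: t=0:+1/36 = 1/36
(3j)²=4/63 [(1 3 4; 0 0 0)], sign=+1
Σ_t [0,0]: t=0:+1/72 = 1/72
(3j)²=5/126 [(1 3 4; -1 0 1)], sign=-1
⇒ 4πI² = 10/21
I = (-1)√(10/21/(4π)) = -0.19466390

-0.194664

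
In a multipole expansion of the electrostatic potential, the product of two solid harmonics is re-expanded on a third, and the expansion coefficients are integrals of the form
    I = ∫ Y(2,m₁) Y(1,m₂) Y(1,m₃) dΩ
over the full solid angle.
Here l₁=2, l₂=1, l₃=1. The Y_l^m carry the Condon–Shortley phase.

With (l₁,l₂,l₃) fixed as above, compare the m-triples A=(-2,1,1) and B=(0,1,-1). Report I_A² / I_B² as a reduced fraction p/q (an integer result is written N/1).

6/1

l's match ⇒ only the (l;m) 3-j factors differ between A and B.
A: triangle coeff Δ(2,1,1) = 1/30; Σ_t [2,2]: t=2:+1/4 = 1/4; (3j)²=1/5 [(2 1 1; -2 1 1)], sign=+1
B: triangle coeff Δ(2,1,1) = 1/30; Σ_t [2,2]: t=2:+1/4 = 1/4; (3j)²=1/30 [(2 1 1; 0 1 -1)], sign=+1
I_A²/I_B² = (1/5)/(1/30) = 6/1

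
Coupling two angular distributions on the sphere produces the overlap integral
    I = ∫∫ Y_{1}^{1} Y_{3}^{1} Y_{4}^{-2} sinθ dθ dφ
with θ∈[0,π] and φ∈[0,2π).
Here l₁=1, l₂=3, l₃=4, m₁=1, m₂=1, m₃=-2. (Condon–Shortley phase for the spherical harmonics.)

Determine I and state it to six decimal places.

m-sum 0 ✓  L=8 even ✓  2≤4≤4 ✓
Π(2lᵢ+1) = 3×7×9 = 189
triangle coeff Δ(1,3,4) = 1/252
Σ_t [0,0]: t=0:+1/36 = 1/36
(3j)²=4/63 [(1 3 4; 0 0 0)], sign=+1
Σ_t [0,0]: t=0:+1/96 = 1/96
(3j)²=5/84 [(1 3 4; 1 1 -2)], sign=+1
⇒ 4πI² = 5/7
I = (+1)√(5/7/(4π)) = 0.23841361

0.238414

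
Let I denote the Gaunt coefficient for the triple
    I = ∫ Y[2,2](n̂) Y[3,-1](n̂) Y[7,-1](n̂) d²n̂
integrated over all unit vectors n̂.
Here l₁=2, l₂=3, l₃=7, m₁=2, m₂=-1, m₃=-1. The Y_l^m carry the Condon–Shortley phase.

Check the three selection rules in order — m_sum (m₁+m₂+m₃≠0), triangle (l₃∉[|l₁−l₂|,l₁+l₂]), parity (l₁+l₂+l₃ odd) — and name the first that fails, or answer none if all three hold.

triangle

Σmᵢ = 0  ✓
l₃∈[|l₁−l₂|,l₁+l₂]=[1,5], have l₃=7  ✗
Σlᵢ = 12 ⇒ even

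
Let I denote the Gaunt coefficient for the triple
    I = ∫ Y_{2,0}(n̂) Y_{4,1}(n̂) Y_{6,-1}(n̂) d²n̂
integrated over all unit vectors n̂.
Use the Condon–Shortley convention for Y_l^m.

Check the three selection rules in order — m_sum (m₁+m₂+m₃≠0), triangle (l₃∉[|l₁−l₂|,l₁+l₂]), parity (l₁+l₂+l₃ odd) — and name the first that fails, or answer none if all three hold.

none

m₁+m₂+m₃ = 0 + 1 − 1 = 0  ✓
triangle: |2−4|=2 ≤ l₃=6 ≤ 2+4=6  ✓
parity: l₁+l₂+l₃ = 12 is even  ✓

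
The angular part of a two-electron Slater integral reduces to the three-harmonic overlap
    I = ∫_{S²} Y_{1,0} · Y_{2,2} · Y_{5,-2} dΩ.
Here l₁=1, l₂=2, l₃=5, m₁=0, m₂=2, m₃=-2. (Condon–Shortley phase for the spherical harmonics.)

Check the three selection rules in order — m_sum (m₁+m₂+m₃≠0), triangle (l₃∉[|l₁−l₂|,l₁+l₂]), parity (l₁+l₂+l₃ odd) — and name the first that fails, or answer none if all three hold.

triangle

azimuthal sum: 0 + 2 − 2 = 0  ✓
1 ≤ 5 ≤ 3 (triangle on l)  ✗
L = 1 + 2 + 5 = 8 (even)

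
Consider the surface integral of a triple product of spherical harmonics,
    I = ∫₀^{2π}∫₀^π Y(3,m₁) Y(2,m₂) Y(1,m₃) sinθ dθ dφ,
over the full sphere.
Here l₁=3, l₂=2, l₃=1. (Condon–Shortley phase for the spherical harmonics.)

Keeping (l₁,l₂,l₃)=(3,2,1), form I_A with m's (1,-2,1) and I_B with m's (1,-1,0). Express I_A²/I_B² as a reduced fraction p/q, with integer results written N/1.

1/8

Same 3,2,1: normalisation and zero-m 3j drop out of the ratio.
A: Δ: 4! 2! 0! / 7! → 1/105; sum: t=0:+1/48 = 1/48; 3j²(3 2 1; 1 -2 1) = Δ·Π!·Σ² = 1/105  (sign +1)
B: Δ: 4! 2! 0! / 7! → 1/105; sum: t=1:−1/6 = -1/6; 3j²(3 2 1; 1 -1 0) = Δ·Π!·Σ² = 8/105  (sign +1)
I_A²/I_B² = (1/105)/(8/105) = 1/8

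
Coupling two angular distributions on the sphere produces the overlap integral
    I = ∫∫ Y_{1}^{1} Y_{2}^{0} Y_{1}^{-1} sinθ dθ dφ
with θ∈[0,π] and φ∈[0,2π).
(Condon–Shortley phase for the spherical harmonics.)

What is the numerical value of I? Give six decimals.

0.126157

Rules hold: Σm=0, L=4 even, 1≤1≤3.
N = 3·5·3 = 45
Δ = 2!·0!·2!/5! = 1/30
Racah Σ t=1..1: t=1:−1/1 = -1/1
⇒ 3j(1 2 1; 0 0 0)² = 2/15, sgn +1
Racah Σ t=0..0: t=0:+1/4 = 1/4
⇒ 3j(1 2 1; 1 0 -1)² = 1/30, sgn +1
4πI² = N·(3j₀)²·(3jₘ)² = 1/5
I = +1·√(0.2/4π) = 0.12615663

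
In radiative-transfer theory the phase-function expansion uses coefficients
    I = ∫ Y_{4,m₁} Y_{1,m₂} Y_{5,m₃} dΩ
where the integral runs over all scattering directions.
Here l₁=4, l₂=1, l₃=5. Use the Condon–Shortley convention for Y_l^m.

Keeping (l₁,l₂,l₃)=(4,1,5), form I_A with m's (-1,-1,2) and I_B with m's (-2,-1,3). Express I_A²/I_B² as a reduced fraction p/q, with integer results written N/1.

Same 4,1,5: normalisation and zero-m 3j drop out of the ratio.
A: Δ: 0! 8! 2! / 11! → 1/495; sum: t=0:+1/1440 = 1/1440; 3j²(4 1 5; -1 -1 2) = Δ·Π!·Σ² = 7/165  (sign -1)
B: Δ: 0! 8! 2! / 11! → 1/495; sum: t=0:+1/2880 = 1/2880; 3j²(4 1 5; -2 -1 3) = Δ·Π!·Σ² = 28/495  (sign +1)
I_A²/I_B² = (7/165)/(28/495) = 3/4

3/4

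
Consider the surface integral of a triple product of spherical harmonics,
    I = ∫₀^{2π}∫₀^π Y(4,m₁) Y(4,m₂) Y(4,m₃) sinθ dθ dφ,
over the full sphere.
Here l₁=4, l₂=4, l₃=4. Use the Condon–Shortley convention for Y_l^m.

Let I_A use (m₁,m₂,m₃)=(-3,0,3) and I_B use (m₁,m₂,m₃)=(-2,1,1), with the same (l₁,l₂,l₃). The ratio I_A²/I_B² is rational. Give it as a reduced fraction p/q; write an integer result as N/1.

49/40

Same 4,4,4: normalisation and zero-m 3j drop out of the ratio.
A: Δ: 4! 4! 4! / 13! → 1/450450; sum: t=3:−1/864 t=4:+1/3456 = -1/1152; 3j²(4 4 4; -3 0 3) = Δ·Π!·Σ² = 7/286  (sign +1)
B: Δ: 4! 4! 4! / 13! → 1/450450; sum: t=2:+1/576 t=3:−1/144 t=4:+1/576 = -1/288; 3j²(4 4 4; -2 1 1) = Δ·Π!·Σ² = 20/1001  (sign +1)
I_A²/I_B² = (7/286)/(20/1001) = 49/40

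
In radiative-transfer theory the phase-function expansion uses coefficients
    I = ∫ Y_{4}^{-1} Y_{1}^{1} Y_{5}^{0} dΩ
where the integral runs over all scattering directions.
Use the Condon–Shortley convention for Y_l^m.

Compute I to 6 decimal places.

0.155288

Rules hold: Σm=0, L=10 even, 3≤5≤5.
N = 9·3·11 = 297
Δ = 0!·8!·2!/11! = 1/495
Racah Σ t=0..0: t=0:+1/576 = 1/576
⇒ 3j(4 1 5; 0 0 0)² = 5/99, sgn -1
Racah Σ t=0..0: t=0:+1/1440 = 1/1440
⇒ 3j(4 1 5; -1 1 0)² = 2/99, sgn -1
4πI² = N·(3j₀)²·(3jₘ)² = 10/33
I = +1·√(0.30303/4π) = 0.15528807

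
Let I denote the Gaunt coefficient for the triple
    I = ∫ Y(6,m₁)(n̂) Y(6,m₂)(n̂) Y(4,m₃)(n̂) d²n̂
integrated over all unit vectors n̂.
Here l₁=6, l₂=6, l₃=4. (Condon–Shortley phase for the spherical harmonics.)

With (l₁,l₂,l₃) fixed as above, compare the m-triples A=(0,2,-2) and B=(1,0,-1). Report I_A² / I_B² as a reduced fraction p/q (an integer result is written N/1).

121/20

Shared (l₁,l₂,l₃)=(6,6,4): N and (l;000)² cancel in I_A²/I_B².
A: Δ = 8!·4!·4!/17! = 1/15315300; Racah Σ t=4..6: t=4:+1/55296 t=5:−1/25920 t=6:+1/138240 = -11/829440; ⇒ 3j(6 6 4; 0 2 -2)² = 11/1326, sgn -1
B: Δ = 8!·4!·4!/17! = 1/15315300; Racah Σ t=2..5: t=2:+1/207360 t=3:−1/17280 t=4:+1/13824 t=5:−1/103680 = 1/103680; ⇒ 3j(6 6 4; 1 0 -1)² = 10/7293, sgn -1
I_A²/I_B² = (11/1326)/(10/7293) = 121/20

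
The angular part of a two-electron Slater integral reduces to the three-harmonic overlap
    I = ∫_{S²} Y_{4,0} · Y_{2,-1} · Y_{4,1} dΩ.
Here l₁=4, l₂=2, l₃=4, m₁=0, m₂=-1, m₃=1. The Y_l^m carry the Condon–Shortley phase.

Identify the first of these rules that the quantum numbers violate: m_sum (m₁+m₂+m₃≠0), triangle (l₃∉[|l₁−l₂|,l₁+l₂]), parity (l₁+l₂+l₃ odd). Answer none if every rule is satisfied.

Σmᵢ = 0  ✓
l₃∈[|l₁−l₂|,l₁+l₂]=[2,6], have l₃=4  ✓
Σlᵢ = 10 ⇒ even  ✓

none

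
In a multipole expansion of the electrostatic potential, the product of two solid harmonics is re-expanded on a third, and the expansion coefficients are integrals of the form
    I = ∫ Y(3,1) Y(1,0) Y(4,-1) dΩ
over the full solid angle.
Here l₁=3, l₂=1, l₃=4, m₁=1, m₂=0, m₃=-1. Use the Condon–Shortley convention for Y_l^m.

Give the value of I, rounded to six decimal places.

m-sum 0 ✓  L=8 even ✓  2≤4≤4 ✓
Π(2lᵢ+1) = 7×3×9 = 189
triangle coeff Δ(3,1,4) = 1/252
Σ_t [0,0]: t=0:+1/36 = 1/36
(3j)²=4/63 [(3 1 4; 0 0 0)], sign=+1
Σ_t [0,0]: t=0:+1/48 = 1/48
(3j)²=5/84 [(3 1 4; 1 0 -1)], sign=-1
⇒ 4πI² = 5/7
I = (-1)√(5/7/(4π)) = -0.23841361

-0.238414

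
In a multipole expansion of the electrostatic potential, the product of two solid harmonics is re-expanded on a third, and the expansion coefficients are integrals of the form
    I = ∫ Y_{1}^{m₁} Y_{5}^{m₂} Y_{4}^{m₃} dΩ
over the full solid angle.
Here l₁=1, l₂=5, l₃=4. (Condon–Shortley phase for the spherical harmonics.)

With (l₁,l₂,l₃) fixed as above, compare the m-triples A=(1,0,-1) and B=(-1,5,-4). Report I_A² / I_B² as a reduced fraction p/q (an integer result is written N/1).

l's match ⇒ only the (l;m) 3-j factors differ between A and B.
A: triangle coeff Δ(1,5,4) = 1/495; Σ_t [0,0]: t=0:+1/1440 = 1/1440; (3j)²=2/99 [(1 5 4; 1 0 -1)], sign=-1
B: triangle coeff Δ(1,5,4) = 1/495; Σ_t [2,2]: t=2:+1/80640 = 1/80640; (3j)²=1/11 [(1 5 4; -1 5 -4)], sign=+1
I_A²/I_B² = (2/99)/(1/11) = 2/9

2/9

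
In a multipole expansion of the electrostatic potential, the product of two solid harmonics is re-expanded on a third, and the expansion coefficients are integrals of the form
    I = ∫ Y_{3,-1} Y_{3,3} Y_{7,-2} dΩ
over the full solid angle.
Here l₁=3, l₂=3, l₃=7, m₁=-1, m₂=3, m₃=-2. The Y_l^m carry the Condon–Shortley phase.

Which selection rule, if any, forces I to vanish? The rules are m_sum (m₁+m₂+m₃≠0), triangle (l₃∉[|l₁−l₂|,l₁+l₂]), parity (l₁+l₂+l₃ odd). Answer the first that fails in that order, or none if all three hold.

triangle

azimuthal sum: -1 + 3 − 2 = 0  ✓
0 ≤ 7 ≤ 6 (triangle on l)  ✗
L = 3 + 3 + 7 = 13 (odd)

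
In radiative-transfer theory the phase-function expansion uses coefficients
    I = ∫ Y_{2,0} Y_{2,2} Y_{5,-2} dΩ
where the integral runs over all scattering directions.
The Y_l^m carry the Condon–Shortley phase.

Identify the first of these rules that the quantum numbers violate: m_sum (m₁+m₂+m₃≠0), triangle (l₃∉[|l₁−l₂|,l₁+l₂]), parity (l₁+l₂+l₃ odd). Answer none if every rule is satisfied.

triangle

azimuthal sum: 0 + 2 − 2 = 0  ✓
0 ≤ 5 ≤ 4 (triangle on l)  ✗
L = 2 + 2 + 5 = 9 (odd)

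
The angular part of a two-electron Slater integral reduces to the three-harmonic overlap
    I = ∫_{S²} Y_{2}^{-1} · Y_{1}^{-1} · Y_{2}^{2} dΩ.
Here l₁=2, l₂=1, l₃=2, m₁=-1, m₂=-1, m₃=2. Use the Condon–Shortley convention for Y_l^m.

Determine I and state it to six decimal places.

0.000000

Σlᵢ=5 odd — θ-integrand is odd under cosθ→−cosθ; I=0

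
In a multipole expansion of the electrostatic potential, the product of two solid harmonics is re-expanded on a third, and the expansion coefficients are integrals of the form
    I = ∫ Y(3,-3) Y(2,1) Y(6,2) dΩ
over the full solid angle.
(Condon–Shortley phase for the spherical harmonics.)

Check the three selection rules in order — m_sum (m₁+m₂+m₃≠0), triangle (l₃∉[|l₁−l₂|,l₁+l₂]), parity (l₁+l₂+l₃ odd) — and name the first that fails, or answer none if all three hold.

triangle

Σmᵢ = 0  ✓
l₃∈[|l₁−l₂|,l₁+l₂]=[1,5], have l₃=6  ✗
Σlᵢ = 11 ⇒ odd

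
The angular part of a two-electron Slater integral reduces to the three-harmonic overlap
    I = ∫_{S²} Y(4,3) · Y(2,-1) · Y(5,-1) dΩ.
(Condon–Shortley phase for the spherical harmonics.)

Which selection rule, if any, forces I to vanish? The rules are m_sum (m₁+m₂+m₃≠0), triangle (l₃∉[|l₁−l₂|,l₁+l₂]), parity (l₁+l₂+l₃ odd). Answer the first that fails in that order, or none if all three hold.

m_sum

azimuthal sum: 3 − 1 − 1 = 1  ✗
2 ≤ 5 ≤ 6 (triangle on l)
L = 4 + 2 + 5 = 11 (odd)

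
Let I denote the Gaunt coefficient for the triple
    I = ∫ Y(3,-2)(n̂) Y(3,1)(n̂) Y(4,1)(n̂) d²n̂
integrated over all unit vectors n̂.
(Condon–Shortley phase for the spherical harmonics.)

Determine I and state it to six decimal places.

Rules hold: Σm=0, L=10 even, 0≤4≤6.
N = 7·7·9 = 441
Δ = 2!·4!·4!/11! = 1/34650
Racah Σ t=0..2: t=0:+1/72 t=1:−1/16 t=2:+1/72 = -5/144
⇒ 3j(3 3 4; 0 0 0)² = 2/77, sgn -1
Racah Σ t=1..2: t=1:−1/144 t=2:+1/48 = 1/72
⇒ 3j(3 3 4; -2 1 1)² = 16/693, sgn -1
4πI² = N·(3j₀)²·(3jₘ)² = 32/121
I = +1·√(0.264463/4π) = 0.14506992

0.145070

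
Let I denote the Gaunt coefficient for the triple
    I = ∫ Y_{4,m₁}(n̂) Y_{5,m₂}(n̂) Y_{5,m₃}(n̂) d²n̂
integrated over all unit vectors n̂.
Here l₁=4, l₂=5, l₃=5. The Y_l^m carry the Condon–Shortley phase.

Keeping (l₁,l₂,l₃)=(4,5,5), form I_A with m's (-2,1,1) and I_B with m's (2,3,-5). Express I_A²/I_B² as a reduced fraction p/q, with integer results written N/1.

Same 4,5,5: normalisation and zero-m 3j drop out of the ratio.
A: Δ: 4! 4! 6! / 15! → 1/3153150; sum: t=2:+1/4608 t=3:−1/1296 t=4:+1/4608 = -7/20736; 3j²(4 5 5; -2 1 1) = Δ·Π!·Σ² = 20/1287  (sign -1)
B: Δ: 4! 4! 6! / 15! → 1/3153150; sum: t=2:+1/69120 = 1/69120; 3j²(4 5 5; 2 3 -5) = Δ·Π!·Σ² = 4/143  (sign +1)
I_A²/I_B² = (20/1287)/(4/143) = 5/9

5/9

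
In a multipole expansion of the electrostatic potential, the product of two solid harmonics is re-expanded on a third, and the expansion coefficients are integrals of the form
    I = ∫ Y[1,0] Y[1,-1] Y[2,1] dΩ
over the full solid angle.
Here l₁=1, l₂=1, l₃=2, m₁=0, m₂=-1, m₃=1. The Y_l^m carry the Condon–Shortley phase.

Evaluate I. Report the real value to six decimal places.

-0.218510

Rules hold: Σm=0, L=4 even, 0≤2≤2.
N = 3·3·5 = 45
Δ = 0!·2!·2!/5! = 1/30
Racah Σ t=0..0: t=0:+1/1 = 1/1
⇒ 3j(1 1 2; 0 0 0)² = 2/15, sgn +1
Racah Σ t=0..0: t=0:+1/2 = 1/2
⇒ 3j(1 1 2; 0 -1 1)² = 1/10, sgn -1
4πI² = N·(3j₀)²·(3jₘ)² = 3/5
I = -1·√(0.6/4π) = -0.21850969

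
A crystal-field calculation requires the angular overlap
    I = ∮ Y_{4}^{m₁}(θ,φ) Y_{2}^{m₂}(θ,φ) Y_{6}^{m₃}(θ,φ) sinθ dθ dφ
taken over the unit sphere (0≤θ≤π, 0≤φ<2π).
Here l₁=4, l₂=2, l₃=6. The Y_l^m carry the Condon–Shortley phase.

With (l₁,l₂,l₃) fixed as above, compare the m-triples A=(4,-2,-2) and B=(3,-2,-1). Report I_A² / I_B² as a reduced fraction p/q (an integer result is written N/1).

l's match ⇒ only the (l;m) 3-j factors differ between A and B.
A: triangle coeff Δ(4,2,6) = 1/6435; Σ_t [0,0]: t=0:+1/967680 = 1/967680; (3j)²=1/6435 [(4 2 6; 4 -2 -2)], sign=+1
B: triangle coeff Δ(4,2,6) = 1/6435; Σ_t [0,0]: t=0:+1/120960 = 1/120960; (3j)²=1/1287 [(4 2 6; 3 -2 -1)], sign=-1
I_A²/I_B² = (1/6435)/(1/1287) = 1/5

1/5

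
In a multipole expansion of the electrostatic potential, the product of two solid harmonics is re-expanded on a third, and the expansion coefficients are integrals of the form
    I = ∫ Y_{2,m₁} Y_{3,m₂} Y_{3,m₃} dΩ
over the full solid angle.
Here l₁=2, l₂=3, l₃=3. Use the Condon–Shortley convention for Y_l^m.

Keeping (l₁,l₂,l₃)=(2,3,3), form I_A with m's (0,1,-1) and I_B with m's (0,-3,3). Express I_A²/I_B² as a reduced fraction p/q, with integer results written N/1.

l's match ⇒ only the (l;m) 3-j factors differ between A and B.
A: triangle coeff Δ(2,3,3) = 1/3780; Σ_t [0,2]: t=0:+1/96 t=1:−1/6 t=2:+1/16 = -3/32; (3j)²=3/140 [(2 3 3; 0 1 -1)], sign=-1
B: triangle coeff Δ(2,3,3) = 1/3780; Σ_t [0,0]: t=0:+1/96 = 1/96; (3j)²=5/84 [(2 3 3; 0 -3 3)], sign=+1
I_A²/I_B² = (3/140)/(5/84) = 9/25

9/25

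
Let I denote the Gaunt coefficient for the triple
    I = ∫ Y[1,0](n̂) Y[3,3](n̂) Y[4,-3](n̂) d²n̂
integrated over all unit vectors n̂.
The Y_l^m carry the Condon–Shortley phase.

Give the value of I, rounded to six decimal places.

Rules hold: Σm=0, L=8 even, 2≤4≤4.
N = 3·7·9 = 189
Δ = 0!·2!·6!/9! = 1/252
Racah Σ t=0..0: t=0:+1/36 = 1/36
⇒ 3j(1 3 4; 0 0 0)² = 4/63, sgn +1
Racah Σ t=0..0: t=0:+1/720 = 1/720
⇒ 3j(1 3 4; 0 3 -3)² = 1/36, sgn -1
4πI² = N·(3j₀)²·(3jₘ)² = 1/3
I = -1·√(0.333333/4π) = -0.16286750

-0.162868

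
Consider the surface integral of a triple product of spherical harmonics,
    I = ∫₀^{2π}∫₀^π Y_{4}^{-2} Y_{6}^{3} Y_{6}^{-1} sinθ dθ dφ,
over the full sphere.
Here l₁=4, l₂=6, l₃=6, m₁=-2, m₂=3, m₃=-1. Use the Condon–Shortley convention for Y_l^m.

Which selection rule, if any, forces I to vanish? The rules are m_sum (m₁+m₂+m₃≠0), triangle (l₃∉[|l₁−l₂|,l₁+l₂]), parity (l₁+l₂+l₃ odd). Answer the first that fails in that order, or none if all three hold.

azimuthal sum: -2 + 3 − 1 = 0  ✓
2 ≤ 6 ≤ 10 (triangle on l)  ✓
L = 4 + 6 + 6 = 16 (even)  ✓

none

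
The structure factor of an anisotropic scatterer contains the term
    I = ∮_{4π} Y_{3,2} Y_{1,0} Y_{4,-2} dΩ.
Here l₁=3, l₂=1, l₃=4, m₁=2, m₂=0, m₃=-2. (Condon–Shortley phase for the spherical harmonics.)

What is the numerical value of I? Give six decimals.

m-sum 0 ✓  L=8 even ✓  2≤4≤4 ✓
Π(2lᵢ+1) = 7×3×9 = 189
triangle coeff Δ(3,1,4) = 1/252
Σ_t [0,0]: t=0:+1/36 = 1/36
(3j)²=4/63 [(3 1 4; 0 0 0)], sign=+1
Σ_t [0,0]: t=0:+1/120 = 1/120
(3j)²=1/21 [(3 1 4; 2 0 -2)], sign=+1
⇒ 4πI² = 4/7
I = (+1)√(4/7/(4π)) = 0.21324362

0.213244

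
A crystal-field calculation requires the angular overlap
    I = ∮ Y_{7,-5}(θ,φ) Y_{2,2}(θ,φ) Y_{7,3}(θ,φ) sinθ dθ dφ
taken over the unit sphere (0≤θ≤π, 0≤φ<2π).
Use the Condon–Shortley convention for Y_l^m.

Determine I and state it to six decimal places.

0.139127

Rules hold: Σm=0, L=16 even, 5≤7≤9.
N = 15·5·15 = 1125
Δ = 2!·12!·2!/17! = 1/185640
Racah Σ t=0..2: t=0:+1/2419200 t=1:−1/518400 t=2:+1/2419200 = -1/907200
⇒ 3j(7 2 7; 0 0 0)² = 56/3315, sgn +1
Racah Σ t=2..2: t=2:+1/29030400 = 1/29030400
⇒ 3j(7 2 7; -5 2 3)² = 99/7735, sgn +1
4πI² = N·(3j₀)²·(3jₘ)² = 11880/48841
I = +1·√(0.243238/4π) = 0.13912687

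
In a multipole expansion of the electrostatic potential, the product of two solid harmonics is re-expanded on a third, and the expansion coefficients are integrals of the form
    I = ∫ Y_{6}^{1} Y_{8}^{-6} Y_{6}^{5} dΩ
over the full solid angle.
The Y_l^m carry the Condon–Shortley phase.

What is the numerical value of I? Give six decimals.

Rules hold: Σm=0, L=20 even, 2≤6≤14.
N = 13·17·13 = 2873
Δ = 8!·4!·8!/21! = 1/1309458150
Racah Σ t=2..6: t=2:+1/49766400 t=3:−1/3110400 t=4:+1/1327104 t=5:−1/3110400 t=6:+1/49766400 = 1/6635520
⇒ 3j(6 8 6; 0 0 0)² = 350/46189, sgn +1
Racah Σ t=1..2: t=1:−1/609638400 t=2:+1/348364800 = 1/812851200
⇒ 3j(6 8 6; 1 -6 5)² = 11/2261, sgn -1
4πI² = N·(3j₀)²·(3jₘ)² = 650/6137
I = -1·√(0.105915/4π) = -0.09180655

-0.091807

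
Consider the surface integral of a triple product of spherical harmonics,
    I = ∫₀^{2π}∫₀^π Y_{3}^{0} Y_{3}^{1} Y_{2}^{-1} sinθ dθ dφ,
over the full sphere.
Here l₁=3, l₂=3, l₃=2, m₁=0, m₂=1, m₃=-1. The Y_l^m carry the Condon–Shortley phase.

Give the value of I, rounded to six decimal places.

m-sum 0 ✓  L=8 even ✓  0≤2≤6 ✓
Π(2lᵢ+1) = 7×7×5 = 245
triangle coeff Δ(3,3,2) = 1/3780
Σ_t [1,3]: t=1:−1/24 t=2:+1/4 t=3:−1/24 = 1/6
(3j)²=4/105 [(3 3 2; 0 0 0)], sign=+1
Σ_t [2,3]: t=2:+1/8 t=3:−1/12 = 1/24
(3j)²=1/210 [(3 3 2; 0 1 -1)], sign=-1
⇒ 4πI² = 2/45
I = (-1)√(2/45/(4π)) = -0.05947080

-0.059471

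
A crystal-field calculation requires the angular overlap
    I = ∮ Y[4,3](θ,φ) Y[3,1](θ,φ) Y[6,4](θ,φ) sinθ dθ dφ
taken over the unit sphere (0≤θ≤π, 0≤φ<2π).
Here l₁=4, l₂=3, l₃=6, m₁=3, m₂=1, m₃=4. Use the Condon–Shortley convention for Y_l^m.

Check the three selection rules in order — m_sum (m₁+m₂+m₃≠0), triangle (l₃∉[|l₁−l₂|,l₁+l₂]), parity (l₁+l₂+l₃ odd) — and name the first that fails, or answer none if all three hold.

Σmᵢ = 8  ✗
l₃∈[|l₁−l₂|,l₁+l₂]=[1,7], have l₃=6
Σlᵢ = 13 ⇒ odd

m_sum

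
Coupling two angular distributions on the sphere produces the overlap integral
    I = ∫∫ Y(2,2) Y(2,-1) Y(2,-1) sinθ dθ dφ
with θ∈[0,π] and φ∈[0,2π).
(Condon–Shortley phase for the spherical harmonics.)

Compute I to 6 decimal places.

Rules hold: Σm=0, L=6 even, 0≤2≤4.
N = 5·5·5 = 125
Δ = 2!·2!·2!/7! = 1/630
Racah Σ t=0..2: t=0:+1/8 t=1:−1/1 t=2:+1/8 = -3/4
⇒ 3j(2 2 2; 0 0 0)² = 2/35, sgn -1
Racah Σ t=0..0: t=0:+1/4 = 1/4
⇒ 3j(2 2 2; 2 -1 -1)² = 3/35, sgn -1
4πI² = N·(3j₀)²·(3jₘ)² = 30/49
I = +1·√(0.612245/4π) = 0.22072812

0.220728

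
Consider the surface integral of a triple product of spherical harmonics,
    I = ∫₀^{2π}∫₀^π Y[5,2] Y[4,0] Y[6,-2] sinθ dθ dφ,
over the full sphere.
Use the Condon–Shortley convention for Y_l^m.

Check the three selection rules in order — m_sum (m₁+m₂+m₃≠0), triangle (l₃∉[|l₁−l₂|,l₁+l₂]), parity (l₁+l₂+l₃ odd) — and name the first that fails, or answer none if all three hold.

parity

m₁+m₂+m₃ = 2 + 0 − 2 = 0  ✓
triangle: |5−4|=1 ≤ l₃=6 ≤ 5+4=9  ✓
parity: l₁+l₂+l₃ = 15 is odd  ✗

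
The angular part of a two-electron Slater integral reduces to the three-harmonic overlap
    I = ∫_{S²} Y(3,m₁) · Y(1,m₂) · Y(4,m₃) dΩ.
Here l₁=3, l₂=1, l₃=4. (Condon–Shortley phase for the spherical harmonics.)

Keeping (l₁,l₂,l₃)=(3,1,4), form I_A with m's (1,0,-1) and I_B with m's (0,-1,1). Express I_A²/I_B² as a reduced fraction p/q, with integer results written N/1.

Shared (l₁,l₂,l₃)=(3,1,4): N and (l;000)² cancel in I_A²/I_B².
A: Δ = 0!·6!·2!/9! = 1/252; Racah Σ t=0..0: t=0:+1/48 = 1/48; ⇒ 3j(3 1 4; 1 0 -1)² = 5/84, sgn -1
B: Δ = 0!·6!·2!/9! = 1/252; Racah Σ t=0..0: t=0:+1/72 = 1/72; ⇒ 3j(3 1 4; 0 -1 1)² = 5/126, sgn -1
I_A²/I_B² = (5/84)/(5/126) = 3/2

3/2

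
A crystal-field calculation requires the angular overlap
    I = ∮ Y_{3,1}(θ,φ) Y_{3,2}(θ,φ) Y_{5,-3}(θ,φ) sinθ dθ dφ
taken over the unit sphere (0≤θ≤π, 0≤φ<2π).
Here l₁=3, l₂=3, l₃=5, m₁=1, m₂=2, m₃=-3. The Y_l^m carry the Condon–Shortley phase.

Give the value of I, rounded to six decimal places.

0.000000

L=11 odd ⇒ parity kills the (l;000) factor ⇒ I = 0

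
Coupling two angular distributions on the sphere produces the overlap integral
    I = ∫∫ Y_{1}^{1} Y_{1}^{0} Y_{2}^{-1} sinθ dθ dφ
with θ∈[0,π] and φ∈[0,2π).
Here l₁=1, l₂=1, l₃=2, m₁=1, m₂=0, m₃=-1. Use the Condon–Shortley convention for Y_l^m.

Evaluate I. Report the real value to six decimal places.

m-sum 0 ✓  L=4 even ✓  0≤2≤2 ✓
Π(2lᵢ+1) = 3×3×5 = 45
triangle coeff Δ(1,1,2) = 1/30
Σ_t [0,0]: t=0:+1/1 = 1/1
(3j)²=2/15 [(1 1 2; 0 0 0)], sign=+1
Σ_t [0,0]: t=0:+1/2 = 1/2
(3j)²=1/10 [(1 1 2; 1 0 -1)], sign=-1
⇒ 4πI² = 3/5
I = (-1)√(3/5/(4π)) = -0.21850969

-0.218510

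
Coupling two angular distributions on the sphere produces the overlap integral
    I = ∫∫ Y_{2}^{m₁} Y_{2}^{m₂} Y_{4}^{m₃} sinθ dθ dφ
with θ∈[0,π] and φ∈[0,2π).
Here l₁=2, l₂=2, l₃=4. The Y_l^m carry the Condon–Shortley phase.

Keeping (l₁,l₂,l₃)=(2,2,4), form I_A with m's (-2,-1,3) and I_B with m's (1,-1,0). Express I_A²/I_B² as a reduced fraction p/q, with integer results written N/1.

Same 2,2,4: normalisation and zero-m 3j drop out of the ratio.
A: Δ: 0! 4! 4! / 9! → 1/630; sum: t=0:+1/144 = 1/144; 3j²(2 2 4; -2 -1 3) = Δ·Π!·Σ² = 1/18  (sign -1)
B: Δ: 0! 4! 4! / 9! → 1/630; sum: t=0:+1/36 = 1/36; 3j²(2 2 4; 1 -1 0) = Δ·Π!·Σ² = 8/315  (sign +1)
I_A²/I_B² = (1/18)/(8/315) = 35/16

35/16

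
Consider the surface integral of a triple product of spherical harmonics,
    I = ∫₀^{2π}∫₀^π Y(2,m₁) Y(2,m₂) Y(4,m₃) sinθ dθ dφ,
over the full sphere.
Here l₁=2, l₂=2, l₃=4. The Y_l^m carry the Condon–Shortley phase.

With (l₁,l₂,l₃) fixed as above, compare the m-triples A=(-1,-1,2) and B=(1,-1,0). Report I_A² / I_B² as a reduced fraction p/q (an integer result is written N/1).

5/2

l's match ⇒ only the (l;m) 3-j factors differ between A and B.
A: triangle coeff Δ(2,2,4) = 1/630; Σ_t [0,0]: t=0:+1/36 = 1/36; (3j)²=4/63 [(2 2 4; -1 -1 2)], sign=+1
B: triangle coeff Δ(2,2,4) = 1/630; Σ_t [0,0]: t=0:+1/36 = 1/36; (3j)²=8/315 [(2 2 4; 1 -1 0)], sign=+1
I_A²/I_B² = (4/63)/(8/315) = 5/2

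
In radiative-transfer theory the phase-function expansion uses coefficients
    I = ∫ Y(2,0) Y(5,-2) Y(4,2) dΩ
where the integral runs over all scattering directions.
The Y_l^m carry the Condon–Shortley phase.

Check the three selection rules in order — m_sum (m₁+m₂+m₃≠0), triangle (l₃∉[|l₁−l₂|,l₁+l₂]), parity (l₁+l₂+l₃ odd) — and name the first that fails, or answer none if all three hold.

parity

azimuthal sum: 0 − 2 + 2 = 0  ✓
3 ≤ 4 ≤ 7 (triangle on l)  ✓
L = 2 + 5 + 4 = 11 (odd)  ✗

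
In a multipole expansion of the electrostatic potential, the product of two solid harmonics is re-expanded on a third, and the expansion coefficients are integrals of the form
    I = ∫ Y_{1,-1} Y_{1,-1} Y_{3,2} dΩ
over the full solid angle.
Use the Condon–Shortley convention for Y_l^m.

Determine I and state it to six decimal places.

0.000000

triangle: need 0≤l₃≤2, have 3; I=0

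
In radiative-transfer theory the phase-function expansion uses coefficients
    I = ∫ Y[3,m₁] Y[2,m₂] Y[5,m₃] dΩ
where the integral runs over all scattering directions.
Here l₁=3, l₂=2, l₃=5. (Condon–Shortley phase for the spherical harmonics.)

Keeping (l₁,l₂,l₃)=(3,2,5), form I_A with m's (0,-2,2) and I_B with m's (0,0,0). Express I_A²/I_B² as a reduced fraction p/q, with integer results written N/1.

7/20

Same 3,2,5: normalisation and zero-m 3j drop out of the ratio.
A: Δ: 0! 6! 4! / 11! → 1/2310; sum: t=0:+1/864 = 1/864; 3j²(3 2 5; 0 -2 2) = Δ·Π!·Σ² = 1/66  (sign -1)
B: Δ: 0! 6! 4! / 11! → 1/2310; sum: t=0:+1/144 = 1/144; 3j²(3 2 5; 0 0 0) = Δ·Π!·Σ² = 10/231  (sign -1)
I_A²/I_B² = (1/66)/(10/231) = 7/20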